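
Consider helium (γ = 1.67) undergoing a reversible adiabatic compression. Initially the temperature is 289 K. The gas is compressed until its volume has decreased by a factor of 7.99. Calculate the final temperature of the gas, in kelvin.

For a reversible adiabat TV^(γ−1) is constant, so T₂ = T₁ (V₁/V₂)^(γ−1).
T₂ = 289 × 7.99^(0.67) = 1163 K.

T₂ ≈ 1160 K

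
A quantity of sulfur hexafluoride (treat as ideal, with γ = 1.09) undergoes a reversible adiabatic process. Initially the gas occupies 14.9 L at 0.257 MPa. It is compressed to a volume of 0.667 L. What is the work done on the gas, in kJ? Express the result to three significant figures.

W ≈ 13.7 kJ

P₂ = P₁(V₁/V₂)^γ = 0.257×(14.9/0.667)^(1.09) = 7.593 MPa.
For a reversible adiabat, W_by_gas = (P₁V₁ − P₂V₂)/(γ−1).
W_by = (257000×0.0149 − 7.593×10^6×0.000667) / (0.09) = -13720 J.
W_on_gas = −W_by = 13720 J.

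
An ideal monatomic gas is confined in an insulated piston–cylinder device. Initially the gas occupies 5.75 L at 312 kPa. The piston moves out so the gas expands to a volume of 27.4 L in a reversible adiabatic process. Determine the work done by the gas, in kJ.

W ≈ 1.74 kJ

γ = 5/3 for a monatomic ideal gas.
P₂ = P₁(V₁/V₂)^γ = 312×(5.75/27.4)^(5/3) = 23.12 kPa.
For a reversible adiabat, W_by_gas = (P₁V₁ − P₂V₂)/(γ−1).
W_by = (312000×0.00575 − 23120×0.0274) / (2/3) = 1741 J.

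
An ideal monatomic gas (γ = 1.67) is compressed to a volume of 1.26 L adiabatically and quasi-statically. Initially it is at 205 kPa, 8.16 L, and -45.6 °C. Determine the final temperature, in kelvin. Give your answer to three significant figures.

T₂ ≈ 796 K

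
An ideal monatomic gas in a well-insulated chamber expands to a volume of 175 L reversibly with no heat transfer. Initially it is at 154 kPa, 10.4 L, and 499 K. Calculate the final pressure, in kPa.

Since PV^γ is constant along a reversible adiabat, P₂ = P₁ (V₁/V₂)^γ.
γ = 5/3 for a monatomic ideal gas.
P₂ = 154 × (10.4/175)^(5/3) = 1.394 kPa.

P₂ ≈ 1.39 kPa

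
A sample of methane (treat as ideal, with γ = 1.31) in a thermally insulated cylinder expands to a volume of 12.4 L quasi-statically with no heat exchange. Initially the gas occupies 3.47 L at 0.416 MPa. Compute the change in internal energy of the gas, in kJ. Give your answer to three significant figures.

P₂ = P₁(V₁/V₂)^γ = 0.416×(3.47/12.4)^(1.31) = 0.07844 MPa.
For a reversible adiabat, W_by_gas = (P₁V₁ − P₂V₂)/(γ−1).
W_by = (416000×0.00347 − 78440×0.0124) / (0.31) = 1519 J.
Q = 0 ⇒ ΔU = −W_by = -1519 J.

ΔU ≈ -1.52 kJ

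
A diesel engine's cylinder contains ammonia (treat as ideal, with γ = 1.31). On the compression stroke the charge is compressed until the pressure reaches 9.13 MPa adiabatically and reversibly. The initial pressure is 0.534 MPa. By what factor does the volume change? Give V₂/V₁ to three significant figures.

V₂/V₁ ≈ 0.115

From PV^γ = const, V₂/V₁ = (P₁/P₂)^(1/γ).
V₂/V₁ = (0.534/9.13)^(0.763) = 0.1145.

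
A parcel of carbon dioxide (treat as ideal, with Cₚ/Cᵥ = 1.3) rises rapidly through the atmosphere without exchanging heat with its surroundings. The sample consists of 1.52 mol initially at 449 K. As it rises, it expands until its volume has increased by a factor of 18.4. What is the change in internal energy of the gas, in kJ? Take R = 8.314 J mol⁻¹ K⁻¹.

Adiabatic: T₁V₁^(γ−1) = T₂V₂^(γ−1) ⇒ T₂ = T₁ (V₁/V₂)^(γ−1).
T₂ = 449 × (1/18.4)^(0.3) = 187.4 K.
Q = 0, so ΔU = W_on_gas = nCᵥΔT with Cᵥ = R/(γ−1) = 27.71 J/(mol·K).
ΔU = 1.52 × 27.71 × (187.4 − 449) = -11020 J.

ΔU ≈ -11.0 kJ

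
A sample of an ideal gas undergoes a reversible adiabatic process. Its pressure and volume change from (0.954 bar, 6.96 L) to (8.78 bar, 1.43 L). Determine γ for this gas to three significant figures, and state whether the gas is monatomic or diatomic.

γ ≈ 1.40; diatomic

PV^γ = const ⇒ γ = ln(P₂/P₁) / ln(V₁/V₂).
γ = ln(8.78/0.954) / ln(6.96/1.43) = 1.403.
γ ≈ 1.40 is close to 7/5, so the gas is diatomic.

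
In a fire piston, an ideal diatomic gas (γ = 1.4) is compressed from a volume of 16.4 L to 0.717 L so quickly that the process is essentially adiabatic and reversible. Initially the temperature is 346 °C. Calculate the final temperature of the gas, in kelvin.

T₂ ≈ 2170 K

For a reversible adiabat TV^(γ−1) is constant, so T₂ = T₁ (V₁/V₂)^(γ−1).
T₁ = 346 °C = 619.1 K.
T₂ = 619.1 × (16.4/0.717)^(0.4) = 2165 K.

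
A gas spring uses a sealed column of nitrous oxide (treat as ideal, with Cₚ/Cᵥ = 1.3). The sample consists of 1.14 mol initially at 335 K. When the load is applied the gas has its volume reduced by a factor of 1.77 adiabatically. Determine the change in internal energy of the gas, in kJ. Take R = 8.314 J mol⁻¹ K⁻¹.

Adiabatic: T₁V₁^(γ−1) = T₂V₂^(γ−1) ⇒ T₂ = T₁ (V₁/V₂)^(γ−1).
T₂ = 335 × 1.77^(0.3) = 397.6 K.
Q = 0, so ΔU = W_on_gas = nCᵥΔT with Cᵥ = R/(γ−1) = 27.71 J/(mol·K).
ΔU = 1.14 × 27.71 × (397.6 − 335) = 1977 J.

ΔU ≈ 1.98 kJ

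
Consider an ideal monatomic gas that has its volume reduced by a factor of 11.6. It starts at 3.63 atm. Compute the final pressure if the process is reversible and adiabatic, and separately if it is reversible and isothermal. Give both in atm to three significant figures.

For a monatomic ideal gas γ = 5/3.
Isothermal: P₂ = P₁(V₁/V₂) = 3.63×11.6 = 42.11 atm.
Adiabatic: P₂ = P₁(V₁/V₂)^γ = 3.63×11.6^(5/3) = 215.8 atm.

adiabatic: 216 atm; isothermal: 42.1 atm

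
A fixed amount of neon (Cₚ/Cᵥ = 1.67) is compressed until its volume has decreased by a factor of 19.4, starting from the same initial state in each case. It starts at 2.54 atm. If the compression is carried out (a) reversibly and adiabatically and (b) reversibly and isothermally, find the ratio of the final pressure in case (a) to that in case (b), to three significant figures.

Isothermal: P_b = P₁(V₁/V₂) = 2.54×19.4.
Adiabatic: P_a = P₁(V₁/V₂)^γ = 2.54×19.4^(1.67).
P_a/P_b = (V₁/V₂)^(γ−1) = 19.4^(0.67) = 7.292.

P_adiabatic / P_isothermal ≈ 7.29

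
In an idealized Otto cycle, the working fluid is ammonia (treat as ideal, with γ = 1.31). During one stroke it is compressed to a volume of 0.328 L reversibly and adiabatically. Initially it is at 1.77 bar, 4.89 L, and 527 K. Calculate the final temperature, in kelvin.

For a reversible adiabat TV^(γ−1) is constant, so T₂ = T₁ (V₁/V₂)^(γ−1).
T₂ = 527 × (4.89/0.328)^(0.31) = 1218 K.

T₂ ≈ 1220 K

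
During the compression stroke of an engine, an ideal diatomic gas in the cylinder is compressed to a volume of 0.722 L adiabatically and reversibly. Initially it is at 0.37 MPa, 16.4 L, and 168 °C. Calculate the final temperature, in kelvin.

Adiabatic: T₁V₁^(γ−1) = T₂V₂^(γ−1) ⇒ T₂ = T₁ (V₁/V₂)^(γ−1).
γ = 7/5 for a diatomic ideal gas.
T₁ = 168 °C = 441.1 K.
T₂ = 441.1 × (16.4/0.722)^(2/5) = 1539 K.

T₂ ≈ 1540 K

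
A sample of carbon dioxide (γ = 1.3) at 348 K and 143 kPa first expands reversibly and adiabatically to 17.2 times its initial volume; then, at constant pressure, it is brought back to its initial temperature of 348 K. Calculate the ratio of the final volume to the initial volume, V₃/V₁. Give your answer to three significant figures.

Adiabatic step: V₂/V₁ = 17.2; T₂ = T₁·(1/17.2)^(0.3) = 148.2 K.
Isobaric step: V₃/V₂ = T₃/T₂ = 348/148.2.
V₃/V₁ = (V₂/V₁)(V₃/V₂) = 17.2 × (348/148.2) = 40.38.

V₃/V₁ ≈ 40.4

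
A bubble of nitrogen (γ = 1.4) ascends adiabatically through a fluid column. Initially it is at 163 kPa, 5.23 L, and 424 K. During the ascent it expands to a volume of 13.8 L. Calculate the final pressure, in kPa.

P₂ ≈ 41.9 kPa

Adiabatic: P₁V₁^γ = P₂V₂^γ ⇒ P₂ = P₁ (V₁/V₂)^γ.
P₂ = 163 × (5.23/13.8)^(1.4) = 41.9 kPa.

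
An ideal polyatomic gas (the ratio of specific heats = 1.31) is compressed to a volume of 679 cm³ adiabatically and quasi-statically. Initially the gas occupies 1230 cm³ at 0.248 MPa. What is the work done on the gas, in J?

P₂ = P₁(V₁/V₂)^γ = 0.248×(1230/679)^(1.31) = 0.5401 MPa.
For a reversible adiabat, W_by_gas = (P₁V₁ − P₂V₂)/(γ−1).
W_by = (248000×0.00123 − 540100×0.000679) / (0.31) = -199 J.
W_on_gas = −W_by = 199 J.

W ≈ 199 J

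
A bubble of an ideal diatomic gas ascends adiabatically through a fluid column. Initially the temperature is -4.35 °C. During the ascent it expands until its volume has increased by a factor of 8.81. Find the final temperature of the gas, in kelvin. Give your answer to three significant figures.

For a reversible adiabat TV^(γ−1) is constant, so T₂ = T₁ (V₁/V₂)^(γ−1).
For a diatomic ideal gas γ = 7/5, so γ−1 = 2/5.
T₁ = -4.35 °C = 268.8 K.
T₂ = 268.8 × (1/8.81)^(2/5) = 112.6 K.

T₂ ≈ 113 K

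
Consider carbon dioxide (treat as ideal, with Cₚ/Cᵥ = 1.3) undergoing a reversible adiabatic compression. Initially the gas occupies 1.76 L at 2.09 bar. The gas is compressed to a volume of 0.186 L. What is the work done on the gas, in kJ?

P₂ = P₁(V₁/V₂)^γ = 2.09×(1.76/0.186)^(1.3) = 38.81 bar.
For a reversible adiabat, W_by_gas = (P₁V₁ − P₂V₂)/(γ−1).
W_by = (209000×0.00176 − 3.881×10^6×0.000186) / (0.3) = -1180 J.
W_on_gas = −W_by = 1180 J.

W ≈ 1.18 kJ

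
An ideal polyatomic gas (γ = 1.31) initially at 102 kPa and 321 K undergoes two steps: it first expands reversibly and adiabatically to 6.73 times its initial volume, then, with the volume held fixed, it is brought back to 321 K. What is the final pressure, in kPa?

P₃ ≈ 15.2 kPa

Adiabatic step (PV^γ = const): P₂ = 102×(1/6.73)^(1.31) = 8.393 kPa; T₂ = 321×(1/6.73)^(0.31) = 177.8 K.
Isochoric: P₃ = P₂(T₃/T₂) = 8.393 × (321/177.8) = 15.16 kPa.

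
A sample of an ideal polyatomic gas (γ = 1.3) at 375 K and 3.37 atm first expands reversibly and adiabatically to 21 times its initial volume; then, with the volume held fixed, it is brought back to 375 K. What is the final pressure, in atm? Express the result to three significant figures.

Adiabatic step (PV^γ = const): P₂ = 3.37×(1/21)^(1.3) = 0.06438 atm; T₂ = 375×(1/21)^(0.3) = 150.4 K.
Isochoric: P₃ = P₂(T₃/T₂) = 0.06438 × (375/150.4) = 0.1605 atm.

P₃ ≈ 0.160 atm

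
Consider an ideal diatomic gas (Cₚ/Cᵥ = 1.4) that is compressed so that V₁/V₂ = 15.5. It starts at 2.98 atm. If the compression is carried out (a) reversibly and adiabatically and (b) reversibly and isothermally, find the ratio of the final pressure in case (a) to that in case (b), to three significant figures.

Isothermal: P_b = P₁(V₁/V₂) = 2.98×15.5.
Adiabatic: P_a = P₁(V₁/V₂)^γ = 2.98×15.5^(1.4).
P_a/P_b = (V₁/V₂)^(γ−1) = 15.5^(0.4) = 2.993.

P_adiabatic / P_isothermal ≈ 2.99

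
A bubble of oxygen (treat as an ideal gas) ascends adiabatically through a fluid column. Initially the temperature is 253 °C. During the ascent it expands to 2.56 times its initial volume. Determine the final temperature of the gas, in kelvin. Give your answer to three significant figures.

T₂ ≈ 361 K

For a reversible adiabat TV^(γ−1) is constant, so T₂ = T₁ (V₁/V₂)^(γ−1).
For a diatomic ideal gas γ = 7/5, so γ−1 = 2/5.
T₁ = 253 °C = 526.1 K.
T₂ = 526.1 × (1/2.56)^(2/5) = 361.3 K.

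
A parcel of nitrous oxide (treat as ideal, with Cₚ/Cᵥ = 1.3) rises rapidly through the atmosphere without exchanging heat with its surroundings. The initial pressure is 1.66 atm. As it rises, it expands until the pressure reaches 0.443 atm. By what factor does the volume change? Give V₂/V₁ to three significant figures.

From PV^γ = const, V₂/V₁ = (P₁/P₂)^(1/γ).
V₂/V₁ = (1.66/0.443)^(0.769) = 2.763.

V₂/V₁ ≈ 2.76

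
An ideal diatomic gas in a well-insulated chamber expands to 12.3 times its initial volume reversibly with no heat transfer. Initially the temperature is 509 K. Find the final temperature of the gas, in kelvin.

Adiabatic: T₁V₁^(γ−1) = T₂V₂^(γ−1) ⇒ T₂ = T₁ (V₁/V₂)^(γ−1).
For a diatomic ideal gas γ = 7/5, so γ−1 = 2/5.
T₂ = 509 × (1/12.3)^(2/5) = 186.5 K.

T₂ ≈ 187 K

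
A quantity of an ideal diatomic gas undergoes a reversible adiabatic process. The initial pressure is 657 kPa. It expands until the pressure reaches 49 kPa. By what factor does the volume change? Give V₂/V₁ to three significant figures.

V₂/V₁ ≈ 6.39

From PV^γ = const, V₂/V₁ = (P₁/P₂)^(1/γ).
For a diatomic ideal gas γ = 7/5.
V₂/V₁ = (657/49)^(5/7) = 6.387.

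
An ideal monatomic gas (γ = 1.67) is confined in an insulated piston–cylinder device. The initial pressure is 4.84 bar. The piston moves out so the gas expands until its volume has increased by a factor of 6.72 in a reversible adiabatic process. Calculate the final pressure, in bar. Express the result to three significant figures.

P₂ ≈ 0.201 bar

Adiabatic: P₁V₁^γ = P₂V₂^γ ⇒ P₂ = P₁ (V₁/V₂)^γ.
P₂ = 4.84 × (1/6.72)^(1.67) = 0.201 bar.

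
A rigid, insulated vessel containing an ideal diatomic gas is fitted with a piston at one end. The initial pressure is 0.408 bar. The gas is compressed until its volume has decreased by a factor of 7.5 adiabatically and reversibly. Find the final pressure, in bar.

P₂ ≈ 6.85 bar

Since PV^γ is constant along a reversible adiabat, P₂ = P₁ (V₁/V₂)^γ.
For a diatomic ideal gas γ = 7/5.
P₂ = 0.408 × 7.5^(7/5) = 6.851 bar.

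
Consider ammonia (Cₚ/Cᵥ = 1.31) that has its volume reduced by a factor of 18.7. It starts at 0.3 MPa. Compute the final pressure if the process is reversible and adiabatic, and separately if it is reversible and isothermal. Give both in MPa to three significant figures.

Isothermal: P₂ = P₁(V₁/V₂) = 0.3×18.7 = 5.61 MPa.
Adiabatic: P₂ = P₁(V₁/V₂)^γ = 0.3×18.7^(1.31) = 13.91 MPa.

adiabatic: 13.9 MPa; isothermal: 5.61 MPa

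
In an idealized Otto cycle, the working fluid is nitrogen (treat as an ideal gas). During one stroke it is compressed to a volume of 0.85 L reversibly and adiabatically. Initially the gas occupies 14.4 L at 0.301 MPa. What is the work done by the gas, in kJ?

W ≈ -22.8 kJ

γ = 7/5 for a diatomic ideal gas.
P₂ = P₁(V₁/V₂)^γ = 0.301×(14.4/0.85)^(7/5) = 15.82 MPa.
For a reversible adiabat, W_by_gas = (P₁V₁ − P₂V₂)/(γ−1).
W_by = (301000×0.0144 − 1.582×10^7×0.00085) / (2/5) = -22770 J.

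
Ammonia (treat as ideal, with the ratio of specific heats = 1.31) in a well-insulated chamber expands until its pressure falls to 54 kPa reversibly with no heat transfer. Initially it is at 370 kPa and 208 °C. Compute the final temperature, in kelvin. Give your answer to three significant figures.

Along an adiabat T P^((1−γ)/γ) is constant, so T₂ = T₁ (P₂/P₁)^((γ−1)/γ).
T₁ = 208 °C = 481.1 K.
T₂ = 481.1 × (54/370)^(0.237) = 305.1 K.

T₂ ≈ 305 K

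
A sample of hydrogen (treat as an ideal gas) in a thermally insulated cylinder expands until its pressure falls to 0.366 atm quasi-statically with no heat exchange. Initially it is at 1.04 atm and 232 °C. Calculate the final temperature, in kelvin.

Adiabatic: T₂/T₁ = (P₂/P₁)^((γ−1)/γ).
For a diatomic ideal gas γ = 7/5, so (γ−1)/γ = 2/7.
T₁ = 232 °C = 505.1 K.
T₂ = 505.1 × (0.366/1.04)^(2/7) = 374.8 K.

T₂ ≈ 375 K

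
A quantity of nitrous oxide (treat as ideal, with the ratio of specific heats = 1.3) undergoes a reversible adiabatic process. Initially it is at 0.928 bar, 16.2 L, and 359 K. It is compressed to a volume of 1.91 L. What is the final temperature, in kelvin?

Adiabatic: T₁V₁^(γ−1) = T₂V₂^(γ−1) ⇒ T₂ = T₁ (V₁/V₂)^(γ−1).
T₂ = 359 × (16.2/1.91)^(0.3) = 681.8 K.

T₂ ≈ 682 K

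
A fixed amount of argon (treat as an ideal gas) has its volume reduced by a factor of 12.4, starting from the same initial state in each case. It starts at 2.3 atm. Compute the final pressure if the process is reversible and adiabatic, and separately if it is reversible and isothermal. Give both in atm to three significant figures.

adiabatic: 153 atm; isothermal: 28.5 atm

For a monatomic ideal gas γ = 5/3.
Isothermal: P₂ = P₁(V₁/V₂) = 2.3×12.4 = 28.52 atm.
Adiabatic: P₂ = P₁(V₁/V₂)^γ = 2.3×12.4^(5/3) = 152.8 atm.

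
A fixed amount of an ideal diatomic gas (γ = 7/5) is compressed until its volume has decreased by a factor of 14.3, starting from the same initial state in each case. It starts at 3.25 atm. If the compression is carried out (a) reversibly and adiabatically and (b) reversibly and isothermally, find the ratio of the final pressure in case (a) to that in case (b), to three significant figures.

Isothermal: P_b = P₁(V₁/V₂) = 3.25×14.3.
Adiabatic: P_a = P₁(V₁/V₂)^γ = 3.25×14.3^(7/5).
P_a/P_b = (V₁/V₂)^(γ−1) = 14.3^(2/5) = 2.898.

P_adiabatic / P_isothermal ≈ 2.90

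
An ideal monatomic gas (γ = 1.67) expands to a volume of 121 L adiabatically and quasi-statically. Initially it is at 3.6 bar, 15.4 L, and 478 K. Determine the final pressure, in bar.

Adiabatic: P₁V₁^γ = P₂V₂^γ ⇒ P₂ = P₁ (V₁/V₂)^γ.
P₂ = 3.6 × (15.4/121)^(1.67) = 0.1151 bar.

P₂ ≈ 0.115 bar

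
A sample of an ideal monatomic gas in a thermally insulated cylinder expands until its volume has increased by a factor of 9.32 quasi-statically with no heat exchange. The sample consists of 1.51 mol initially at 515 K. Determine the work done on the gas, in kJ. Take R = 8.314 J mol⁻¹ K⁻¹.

Adiabatic: T₁V₁^(γ−1) = T₂V₂^(γ−1) ⇒ T₂ = T₁ (V₁/V₂)^(γ−1).
γ = 5/3 for a monatomic ideal gas, so γ−1 = 2/3.
T₂ = 515 × (1/9.32)^(2/3) = 116.3 K.
Q = 0, so ΔU = W_on_gas = nCᵥΔT with Cᵥ = R/(γ−1) = 12.47 J/(mol·K).
ΔU = 1.51 × 12.47 × (116.3 − 515) = -7508 J.

W ≈ -7.51 kJ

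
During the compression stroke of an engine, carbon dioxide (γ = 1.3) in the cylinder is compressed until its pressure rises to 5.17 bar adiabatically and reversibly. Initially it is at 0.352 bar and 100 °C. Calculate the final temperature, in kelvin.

T₂ ≈ 694 K

Adiabatic: T₂/T₁ = (P₂/P₁)^((γ−1)/γ).
T₁ = 100 °C = 373.1 K.
T₂ = 373.1 × (5.17/0.352)^(0.231) = 693.7 K.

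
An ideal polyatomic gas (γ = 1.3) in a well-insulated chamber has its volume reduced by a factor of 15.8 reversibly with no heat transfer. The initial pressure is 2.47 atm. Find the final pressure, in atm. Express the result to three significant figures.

P₂ ≈ 89.3 atm

Adiabatic: P₁V₁^γ = P₂V₂^γ ⇒ P₂ = P₁ (V₁/V₂)^γ.
P₂ = 2.47 × 15.8^(1.3) = 89.32 atm.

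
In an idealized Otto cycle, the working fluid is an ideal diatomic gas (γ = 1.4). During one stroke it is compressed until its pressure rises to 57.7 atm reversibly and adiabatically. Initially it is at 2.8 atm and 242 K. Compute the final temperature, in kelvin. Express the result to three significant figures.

Adiabatic: T₂/T₁ = (P₂/P₁)^((γ−1)/γ).
T₂ = 242 × (57.7/2.8)^(0.286) = 574.4 K.

T₂ ≈ 574 K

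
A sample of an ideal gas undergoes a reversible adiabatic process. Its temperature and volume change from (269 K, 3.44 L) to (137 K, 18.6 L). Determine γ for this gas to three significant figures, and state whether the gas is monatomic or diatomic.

TV^(γ−1) = const ⇒ γ − 1 = ln(T₂/T₁) / ln(V₁/V₂).
γ = 1 + ln(137/269) / ln(3.44/18.6) = 1.4.
γ ≈ 1.40 is close to 7/5, so the gas is diatomic.

γ ≈ 1.40; diatomic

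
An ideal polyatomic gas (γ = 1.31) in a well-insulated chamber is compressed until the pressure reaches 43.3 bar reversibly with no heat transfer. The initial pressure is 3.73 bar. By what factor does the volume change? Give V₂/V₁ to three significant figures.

V₂/V₁ ≈ 0.154

From PV^γ = const, V₂/V₁ = (P₁/P₂)^(1/γ).
V₂/V₁ = (3.73/43.3)^(0.763) = 0.1539.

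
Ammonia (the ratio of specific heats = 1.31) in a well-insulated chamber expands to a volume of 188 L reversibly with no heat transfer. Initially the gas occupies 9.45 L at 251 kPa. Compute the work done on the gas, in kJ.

P₂ = P₁(V₁/V₂)^γ = 251×(9.45/188)^(1.31) = 4.993 kPa.
For a reversible adiabat, W_by_gas = (P₁V₁ − P₂V₂)/(γ−1).
W_by = (251000×0.00945 − 4993×0.188) / (0.31) = 4624 J.
W_on_gas = −W_by = -4624 J.

W ≈ -4.62 kJ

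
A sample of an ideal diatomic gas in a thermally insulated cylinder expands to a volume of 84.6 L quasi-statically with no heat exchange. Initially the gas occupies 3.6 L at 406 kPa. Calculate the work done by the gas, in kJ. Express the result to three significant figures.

W ≈ 2.62 kJ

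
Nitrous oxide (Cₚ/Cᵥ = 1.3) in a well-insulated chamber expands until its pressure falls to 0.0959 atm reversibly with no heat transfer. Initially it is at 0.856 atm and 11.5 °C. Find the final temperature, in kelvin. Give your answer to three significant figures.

T₂ ≈ 172 K

Along an adiabat T P^((1−γ)/γ) is constant, so T₂ = T₁ (P₂/P₁)^((γ−1)/γ).
T₁ = 11.5 °C = 284.6 K.
T₂ = 284.6 × (0.0959/0.856)^(0.231) = 171.8 K.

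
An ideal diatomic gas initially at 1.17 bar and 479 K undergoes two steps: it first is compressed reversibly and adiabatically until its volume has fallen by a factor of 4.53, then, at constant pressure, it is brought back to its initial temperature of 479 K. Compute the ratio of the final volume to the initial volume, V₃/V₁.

V₃/V₁ ≈ 0.121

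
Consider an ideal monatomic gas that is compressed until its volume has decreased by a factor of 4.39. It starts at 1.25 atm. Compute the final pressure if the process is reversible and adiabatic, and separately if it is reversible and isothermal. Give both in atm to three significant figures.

adiabatic: 14.7 atm; isothermal: 5.49 atm

For a monatomic ideal gas γ = 5/3.
Isothermal: P₂ = P₁(V₁/V₂) = 1.25×4.39 = 5.487 atm.
Adiabatic: P₂ = P₁(V₁/V₂)^γ = 1.25×4.39^(5/3) = 14.71 atm.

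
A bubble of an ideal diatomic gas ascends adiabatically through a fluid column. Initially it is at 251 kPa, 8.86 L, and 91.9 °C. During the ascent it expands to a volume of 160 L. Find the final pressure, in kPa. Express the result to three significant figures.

P₂ ≈ 4.37 kPa

Since PV^γ is constant along a reversible adiabat, P₂ = P₁ (V₁/V₂)^γ.
γ = 7/5 for a diatomic ideal gas.
P₂ = 251 × (8.86/160)^(7/5) = 4.368 kPa.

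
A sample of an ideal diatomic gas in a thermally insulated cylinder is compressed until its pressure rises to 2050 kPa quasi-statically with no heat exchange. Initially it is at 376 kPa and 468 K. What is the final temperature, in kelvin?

Along an adiabat T P^((1−γ)/γ) is constant, so T₂ = T₁ (P₂/P₁)^((γ−1)/γ).
For a diatomic ideal gas γ = 7/5, so (γ−1)/γ = 2/7.
T₂ = 468 × (2050/376)^(2/7) = 759.8 K.

T₂ ≈ 760 K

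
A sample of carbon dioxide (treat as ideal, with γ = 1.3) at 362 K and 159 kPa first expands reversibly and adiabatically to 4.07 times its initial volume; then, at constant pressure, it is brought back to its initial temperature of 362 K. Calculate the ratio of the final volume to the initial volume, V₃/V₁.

Adiabatic step: V₂/V₁ = 4.07; T₂ = T₁·(1/4.07)^(0.3) = 237.6 K.
Isobaric step: V₃/V₂ = T₃/T₂ = 362/237.6.
V₃/V₁ = (V₂/V₁)(V₃/V₂) = 4.07 × (362/237.6) = 6.201.

V₃/V₁ ≈ 6.20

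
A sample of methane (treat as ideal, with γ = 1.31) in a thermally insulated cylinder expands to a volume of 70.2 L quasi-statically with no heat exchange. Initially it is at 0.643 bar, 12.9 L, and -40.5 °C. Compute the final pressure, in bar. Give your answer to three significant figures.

P₂ ≈ 0.0699 bar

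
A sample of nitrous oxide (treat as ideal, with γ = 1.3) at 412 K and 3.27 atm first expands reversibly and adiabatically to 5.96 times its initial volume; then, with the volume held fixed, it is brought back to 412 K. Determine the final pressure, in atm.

Adiabatic step (PV^γ = const): P₂ = 3.27×(1/5.96)^(1.3) = 0.3212 atm; T₂ = 412×(1/5.96)^(0.3) = 241.2 K.
Isochoric: P₃ = P₂(T₃/T₂) = 0.3212 × (412/241.2) = 0.5487 atm.

P₃ ≈ 0.549 atm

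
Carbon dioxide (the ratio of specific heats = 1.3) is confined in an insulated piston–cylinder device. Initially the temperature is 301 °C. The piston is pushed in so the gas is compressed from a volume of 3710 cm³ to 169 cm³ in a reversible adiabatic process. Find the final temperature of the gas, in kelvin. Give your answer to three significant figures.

For a reversible adiabat TV^(γ−1) is constant, so T₂ = T₁ (V₁/V₂)^(γ−1).
T₁ = 301 °C = 574.1 K.
T₂ = 574.1 × (3710/169)^(0.3) = 1450 K.

T₂ ≈ 1450 K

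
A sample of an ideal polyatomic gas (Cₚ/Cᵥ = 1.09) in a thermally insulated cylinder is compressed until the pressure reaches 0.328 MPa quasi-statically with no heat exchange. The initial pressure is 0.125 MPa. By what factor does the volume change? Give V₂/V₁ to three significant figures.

V₂/V₁ ≈ 0.413

From PV^γ = const, V₂/V₁ = (P₁/P₂)^(1/γ).
V₂/V₁ = (0.125/0.328)^(0.917) = 0.4127.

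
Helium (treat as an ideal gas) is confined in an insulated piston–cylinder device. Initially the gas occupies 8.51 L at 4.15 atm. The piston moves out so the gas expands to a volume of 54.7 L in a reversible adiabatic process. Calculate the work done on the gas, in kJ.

W ≈ -3.81 kJ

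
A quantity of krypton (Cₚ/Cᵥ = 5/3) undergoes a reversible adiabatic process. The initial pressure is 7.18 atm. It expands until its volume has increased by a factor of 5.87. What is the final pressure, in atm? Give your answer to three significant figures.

Since PV^γ is constant along a reversible adiabat, P₂ = P₁ (V₁/V₂)^γ.
P₂ = 7.18 × (1/5.87)^(5/3) = 0.3759 atm.

P₂ ≈ 0.376 atm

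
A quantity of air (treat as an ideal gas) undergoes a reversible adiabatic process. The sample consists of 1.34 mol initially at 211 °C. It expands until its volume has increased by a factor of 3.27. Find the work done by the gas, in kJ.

Adiabatic: T₁V₁^(γ−1) = T₂V₂^(γ−1) ⇒ T₂ = T₁ (V₁/V₂)^(γ−1).
γ = 7/5 for a diatomic ideal gas, so γ−1 = 2/5.
T₁ = 211 °C = 484.1 K.
T₂ = 484.1 × (1/3.27)^(2/5) = 301.4 K.
Q = 0, so ΔU = W_on_gas = nCᵥΔT with Cᵥ = R/(γ−1) = 20.79 J/(mol·K).
ΔU = 1.34 × 20.79 × (301.4 − 484.1) = -5090 J.
Work done by the gas = −ΔU = 5090 J.

W ≈ 5.09 kJ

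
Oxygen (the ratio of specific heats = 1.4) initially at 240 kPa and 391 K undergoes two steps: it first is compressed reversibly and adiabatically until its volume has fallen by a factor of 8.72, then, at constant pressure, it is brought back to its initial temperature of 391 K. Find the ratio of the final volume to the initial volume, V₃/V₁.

V₃/V₁ ≈ 0.0482

Adiabatic step: V₂/V₁ = 0.1147; T₂ = T₁·8.72^(0.4) = 929.8 K.
Isobaric step: V₃/V₂ = T₃/T₂ = 391/929.8.
V₃/V₁ = (V₂/V₁)(V₃/V₂) = 0.1147 × (391/929.8) = 0.04823.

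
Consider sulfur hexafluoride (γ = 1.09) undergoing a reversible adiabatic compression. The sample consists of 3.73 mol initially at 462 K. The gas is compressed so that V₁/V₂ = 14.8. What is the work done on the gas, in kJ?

Adiabatic: T₁V₁^(γ−1) = T₂V₂^(γ−1) ⇒ T₂ = T₁ (V₁/V₂)^(γ−1).
T₂ = 462 × 14.8^(0.09) = 588.8 K.
Q = 0, so ΔU = W_on_gas = nCᵥΔT with Cᵥ = R/(γ−1) = 92.38 J/(mol·K).
ΔU = 3.73 × 92.38 × (588.8 − 462) = 43690 J.

W ≈ 43.7 kJ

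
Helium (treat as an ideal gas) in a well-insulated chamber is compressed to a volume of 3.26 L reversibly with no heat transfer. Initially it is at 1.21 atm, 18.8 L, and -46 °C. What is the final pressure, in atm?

P₂ ≈ 22.4 atm

Since PV^γ is constant along a reversible adiabat, P₂ = P₁ (V₁/V₂)^γ.
γ = 5/3 for a monatomic ideal gas.
P₂ = 1.21 × (18.8/3.26)^(5/3) = 22.44 atm.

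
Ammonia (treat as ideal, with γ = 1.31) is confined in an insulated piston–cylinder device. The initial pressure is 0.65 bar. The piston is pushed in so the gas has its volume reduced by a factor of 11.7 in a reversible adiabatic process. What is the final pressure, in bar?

Since PV^γ is constant along a reversible adiabat, P₂ = P₁ (V₁/V₂)^γ.
P₂ = 0.65 × 11.7^(1.31) = 16.3 bar.

P₂ ≈ 16.3 bar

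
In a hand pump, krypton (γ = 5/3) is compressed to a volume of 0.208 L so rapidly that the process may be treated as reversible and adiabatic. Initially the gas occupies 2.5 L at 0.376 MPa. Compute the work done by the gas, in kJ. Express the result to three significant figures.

P₂ = P₁(V₁/V₂)^γ = 0.376×(2.5/0.208)^(5/3) = 23.71 MPa.
For a reversible adiabat, W_by_gas = (P₁V₁ − P₂V₂)/(γ−1).
W_by = (376000×0.0025 − 2.371×10^7×0.000208) / (2/3) = -5988 J.

W ≈ -5.99 kJ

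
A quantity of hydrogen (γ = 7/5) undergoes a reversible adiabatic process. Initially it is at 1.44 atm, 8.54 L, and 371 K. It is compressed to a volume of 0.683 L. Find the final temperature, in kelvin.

For a reversible adiabat TV^(γ−1) is constant, so T₂ = T₁ (V₁/V₂)^(γ−1).
T₂ = 371 × (8.54/0.683)^(2/5) = 1019 K.

T₂ ≈ 1020 K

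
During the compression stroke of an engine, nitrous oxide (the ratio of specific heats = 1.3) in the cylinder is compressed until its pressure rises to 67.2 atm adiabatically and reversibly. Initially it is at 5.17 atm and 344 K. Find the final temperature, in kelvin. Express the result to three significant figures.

T₂ ≈ 622 K

Adiabatic: T₂/T₁ = (P₂/P₁)^((γ−1)/γ).
T₂ = 344 × (67.2/5.17)^(0.231) = 621.7 K.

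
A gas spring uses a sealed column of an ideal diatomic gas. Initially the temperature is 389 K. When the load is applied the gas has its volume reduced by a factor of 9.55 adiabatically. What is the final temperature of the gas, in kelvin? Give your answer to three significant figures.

Adiabatic: T₁V₁^(γ−1) = T₂V₂^(γ−1) ⇒ T₂ = T₁ (V₁/V₂)^(γ−1).
For a diatomic ideal gas γ = 7/5, so γ−1 = 2/5.
T₂ = 389 × 9.55^(2/5) = 959.3 K.

T₂ ≈ 959 K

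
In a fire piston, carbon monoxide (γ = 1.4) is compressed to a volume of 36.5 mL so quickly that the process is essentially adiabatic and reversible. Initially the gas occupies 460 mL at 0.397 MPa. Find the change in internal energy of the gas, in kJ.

ΔU ≈ 0.801 kJ

P₂ = P₁(V₁/V₂)^γ = 0.397×(460/36.5)^(1.4) = 13.79 MPa.
For a reversible adiabat, W_by_gas = (P₁V₁ − P₂V₂)/(γ−1).
W_by = (397000×0.00046 − 1.379×10^7×3.65×10^-5) / (0.4) = -801.4 J.
Q = 0 ⇒ ΔU = −W_by = 801.4 J.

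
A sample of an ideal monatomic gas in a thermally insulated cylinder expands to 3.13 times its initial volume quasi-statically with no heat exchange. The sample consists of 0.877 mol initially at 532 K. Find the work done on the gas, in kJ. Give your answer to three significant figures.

For a reversible adiabat TV^(γ−1) is constant, so T₂ = T₁ (V₁/V₂)^(γ−1).
γ = 5/3 for a monatomic ideal gas, so γ−1 = 2/3.
T₂ = 532 × (1/3.13)^(2/3) = 248.6 K.
Q = 0, so ΔU = W_on_gas = nCᵥΔT with Cᵥ = R/(γ−1) = 12.47 J/(mol·K).
ΔU = 0.877 × 12.47 × (248.6 − 532) = -3099 J.

W ≈ -3.10 kJ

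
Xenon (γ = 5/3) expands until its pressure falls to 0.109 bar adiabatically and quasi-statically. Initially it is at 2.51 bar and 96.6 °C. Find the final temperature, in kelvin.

Adiabatic: T₂/T₁ = (P₂/P₁)^((γ−1)/γ).
T₁ = 96.6 °C = 369.8 K.
T₂ = 369.8 × (0.109/2.51)^(2/5) = 105.4 K.

T₂ ≈ 105 K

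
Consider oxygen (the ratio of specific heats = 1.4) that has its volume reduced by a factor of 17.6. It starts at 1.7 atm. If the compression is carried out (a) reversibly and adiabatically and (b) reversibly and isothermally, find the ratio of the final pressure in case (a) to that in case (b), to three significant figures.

P_adiabatic / P_isothermal ≈ 3.15

Isothermal: P_b = P₁(V₁/V₂) = 1.7×17.6.
Adiabatic: P_a = P₁(V₁/V₂)^γ = 1.7×17.6^(1.4).
P_a/P_b = (V₁/V₂)^(γ−1) = 17.6^(0.4) = 3.149.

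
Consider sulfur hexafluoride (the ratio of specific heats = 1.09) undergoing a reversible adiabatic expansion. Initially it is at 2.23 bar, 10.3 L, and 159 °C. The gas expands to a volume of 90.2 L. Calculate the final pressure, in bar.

Since PV^γ is constant along a reversible adiabat, P₂ = P₁ (V₁/V₂)^γ.
P₂ = 2.23 × (10.3/90.2)^(1.09) = 0.2095 bar.

P₂ ≈ 0.209 bar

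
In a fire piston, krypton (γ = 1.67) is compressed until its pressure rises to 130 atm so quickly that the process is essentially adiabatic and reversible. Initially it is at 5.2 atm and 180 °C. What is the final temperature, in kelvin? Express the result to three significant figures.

T₂ ≈ 1650 K

Adiabatic: T₂/T₁ = (P₂/P₁)^((γ−1)/γ).
T₁ = 180 °C = 453.1 K.
T₂ = 453.1 × (130/5.2)^(0.401) = 1649 K.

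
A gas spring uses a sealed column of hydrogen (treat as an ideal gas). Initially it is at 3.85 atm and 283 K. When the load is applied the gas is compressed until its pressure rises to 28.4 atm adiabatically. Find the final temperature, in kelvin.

T₂ ≈ 501 K

Adiabatic: T₂/T₁ = (P₂/P₁)^((γ−1)/γ).
For a diatomic ideal gas γ = 7/5, so (γ−1)/γ = 2/7.
T₂ = 283 × (28.4/3.85)^(2/7) = 500.9 K.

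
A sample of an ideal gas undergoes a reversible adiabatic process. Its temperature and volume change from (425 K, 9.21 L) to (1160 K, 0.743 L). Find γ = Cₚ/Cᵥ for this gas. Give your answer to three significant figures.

γ ≈ 1.40

TV^(γ−1) = const ⇒ γ − 1 = ln(T₂/T₁) / ln(V₁/V₂).
γ = 1 + ln(1160/425) / ln(9.21/0.743) = 1.399.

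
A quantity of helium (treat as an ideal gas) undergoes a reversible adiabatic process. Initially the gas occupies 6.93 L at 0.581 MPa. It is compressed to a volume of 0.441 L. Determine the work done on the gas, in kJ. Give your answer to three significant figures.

W ≈ 31.9 kJ

γ = 5/3 for a monatomic ideal gas.
P₂ = P₁(V₁/V₂)^γ = 0.581×(6.93/0.441)^(5/3) = 57.28 MPa.
For a reversible adiabat, W_by_gas = (P₁V₁ − P₂V₂)/(γ−1).
W_by = (581000×0.00693 − 5.728×10^7×0.000441) / (2/3) = -31850 J.
W_on_gas = −W_by = 31850 J.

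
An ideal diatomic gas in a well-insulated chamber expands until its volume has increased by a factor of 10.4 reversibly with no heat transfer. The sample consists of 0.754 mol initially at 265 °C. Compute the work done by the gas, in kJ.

W ≈ 5.13 kJ

Adiabatic: T₁V₁^(γ−1) = T₂V₂^(γ−1) ⇒ T₂ = T₁ (V₁/V₂)^(γ−1).
γ = 7/5 for a diatomic ideal gas, so γ−1 = 2/5.
T₁ = 265 °C = 538.1 K.
T₂ = 538.1 × (1/10.4)^(2/5) = 210.9 K.
Q = 0, so ΔU = W_on_gas = nCᵥΔT with Cᵥ = R/(γ−1) = 20.79 J/(mol·K).
ΔU = 0.754 × 20.79 × (210.9 − 538.1) = -5129 J.
Work done by the gas = −ΔU = 5129 J.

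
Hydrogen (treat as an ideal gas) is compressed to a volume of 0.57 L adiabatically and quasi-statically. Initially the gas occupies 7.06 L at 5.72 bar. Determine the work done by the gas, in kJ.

γ = 7/5 for a diatomic ideal gas.
P₂ = P₁(V₁/V₂)^γ = 5.72×(7.06/0.57)^(7/5) = 193.9 bar.
For a reversible adiabat, W_by_gas = (P₁V₁ − P₂V₂)/(γ−1).
W_by = (572000×0.00706 − 1.939×10^7×0.00057) / (2/5) = -17530 J.

W ≈ -17.5 kJ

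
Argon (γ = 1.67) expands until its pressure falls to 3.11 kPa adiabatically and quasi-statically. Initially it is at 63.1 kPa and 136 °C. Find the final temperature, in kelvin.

T₂ ≈ 122 K

Along an adiabat T P^((1−γ)/γ) is constant, so T₂ = T₁ (P₂/P₁)^((γ−1)/γ).
T₁ = 136 °C = 409.1 K.
T₂ = 409.1 × (3.11/63.1)^(0.401) = 122.3 K.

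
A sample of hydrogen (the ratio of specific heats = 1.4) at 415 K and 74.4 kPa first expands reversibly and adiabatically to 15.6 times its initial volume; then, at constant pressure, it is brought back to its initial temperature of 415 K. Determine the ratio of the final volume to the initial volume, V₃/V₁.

Adiabatic step: V₂/V₁ = 15.6; T₂ = T₁·(1/15.6)^(0.4) = 138.3 K.
Isobaric step: V₃/V₂ = T₃/T₂ = 415/138.3.
V₃/V₁ = (V₂/V₁)(V₃/V₂) = 15.6 × (415/138.3) = 46.81.

V₃/V₁ ≈ 46.8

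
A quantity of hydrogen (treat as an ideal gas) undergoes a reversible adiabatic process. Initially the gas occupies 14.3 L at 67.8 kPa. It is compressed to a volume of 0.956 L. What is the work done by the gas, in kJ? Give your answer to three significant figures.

W ≈ -4.73 kJ

γ = 7/5 for a diatomic ideal gas.
P₂ = P₁(V₁/V₂)^γ = 67.8×(14.3/0.956)^(7/5) = 2993 kPa.
For a reversible adiabat, W_by_gas = (P₁V₁ − P₂V₂)/(γ−1).
W_by = (67800×0.0143 − 2.993×10^6×0.000956) / (2/5) = -4729 J.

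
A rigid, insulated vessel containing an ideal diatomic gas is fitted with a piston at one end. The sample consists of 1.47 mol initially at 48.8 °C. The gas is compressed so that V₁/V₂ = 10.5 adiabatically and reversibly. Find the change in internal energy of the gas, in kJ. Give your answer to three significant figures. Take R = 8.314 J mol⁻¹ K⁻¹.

Adiabatic: T₁V₁^(γ−1) = T₂V₂^(γ−1) ⇒ T₂ = T₁ (V₁/V₂)^(γ−1).
γ = 7/5 for a diatomic ideal gas, so γ−1 = 2/5.
T₁ = 48.8 °C = 321.9 K.
T₂ = 321.9 × 10.5^(2/5) = 824.6 K.
Q = 0, so ΔU = W_on_gas = nCᵥΔT with Cᵥ = R/(γ−1) = 20.79 J/(mol·K).
ΔU = 1.47 × 20.79 × (824.6 − 321.9) = 15360 J.

ΔU ≈ 15.4 kJ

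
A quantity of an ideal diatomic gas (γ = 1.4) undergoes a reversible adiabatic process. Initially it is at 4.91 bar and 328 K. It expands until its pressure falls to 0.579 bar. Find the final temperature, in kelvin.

T₂ ≈ 178 K

Adiabatic: T₂/T₁ = (P₂/P₁)^((γ−1)/γ).
T₂ = 328 × (0.579/4.91)^(0.286) = 178.1 K.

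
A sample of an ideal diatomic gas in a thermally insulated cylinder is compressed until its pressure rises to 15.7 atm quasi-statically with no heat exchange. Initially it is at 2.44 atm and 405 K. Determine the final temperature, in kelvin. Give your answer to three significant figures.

Along an adiabat T P^((1−γ)/γ) is constant, so T₂ = T₁ (P₂/P₁)^((γ−1)/γ).
For a diatomic ideal gas γ = 7/5, so (γ−1)/γ = 2/7.
T₂ = 405 × (15.7/2.44)^(2/7) = 689.4 K.

T₂ ≈ 689 K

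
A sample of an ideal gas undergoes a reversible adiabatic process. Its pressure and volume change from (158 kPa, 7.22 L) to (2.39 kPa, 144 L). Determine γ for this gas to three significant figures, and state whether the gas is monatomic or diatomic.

PV^γ = const ⇒ γ = ln(P₂/P₁) / ln(V₁/V₂).
γ = ln(2.39/158) / ln(7.22/144) = 1.4.
γ ≈ 1.40 is close to 7/5, so the gas is diatomic.

γ ≈ 1.40; diatomic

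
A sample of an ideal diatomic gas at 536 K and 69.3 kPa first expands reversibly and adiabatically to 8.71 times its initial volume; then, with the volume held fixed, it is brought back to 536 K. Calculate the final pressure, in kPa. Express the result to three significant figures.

P₃ ≈ 7.96 kPa

For a diatomic ideal gas γ = 7/5.
Adiabatic step (PV^γ = const): P₂ = 69.3×(1/8.71)^(7/5) = 3.347 kPa; T₂ = 536×(1/8.71)^(2/5) = 225.5 K.
Isochoric: P₃ = P₂(T₃/T₂) = 3.347 × (536/225.5) = 7.956 kPa.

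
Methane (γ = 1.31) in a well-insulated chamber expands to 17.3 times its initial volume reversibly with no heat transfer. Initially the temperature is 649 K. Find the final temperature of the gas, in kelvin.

Adiabatic: T₁V₁^(γ−1) = T₂V₂^(γ−1) ⇒ T₂ = T₁ (V₁/V₂)^(γ−1).
T₂ = 649 × (1/17.3)^(0.31) = 268.2 K.

T₂ ≈ 268 K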